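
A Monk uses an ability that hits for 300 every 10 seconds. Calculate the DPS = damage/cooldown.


DPS = damage / cooldown
= 300 / 10
= 30.00

30.00 DPS


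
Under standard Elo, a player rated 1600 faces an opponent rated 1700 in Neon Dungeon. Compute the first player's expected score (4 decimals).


Elo expected score: Ea = 1/(1 + 10^((Rb-Ra)/400))
Rb - Ra = 1700 - 1600 = 100
(Rb-Ra)/400 = 100/400 = 0.25
10^0.25 = 1.778279
Ea = 1/(1 + 1.778279) = 1/2.778279 = 0.3599

0.3599


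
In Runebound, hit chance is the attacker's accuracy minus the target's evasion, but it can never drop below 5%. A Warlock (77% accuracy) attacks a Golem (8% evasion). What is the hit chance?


accuracy - evasion = 77 - 8 = 69
Apply floor: max(69, 5) = 69
Hit chance = 69%

69%


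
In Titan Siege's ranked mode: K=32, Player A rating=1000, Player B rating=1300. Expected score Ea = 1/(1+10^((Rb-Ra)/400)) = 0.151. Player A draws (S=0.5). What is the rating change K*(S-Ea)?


Elo update: delta = K * (S - Ea), where S = 0.5 (draws)
S - Ea = 0.5 - 0.151 = 0.349
Rating change = 32 * 0.349
= 11.17

11.17 rating points


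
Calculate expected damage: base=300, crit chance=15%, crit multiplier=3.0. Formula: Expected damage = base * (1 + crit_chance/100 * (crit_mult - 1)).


E[dmg] = base * (1 + crit_chance * (crit_mult - 1))
cc as decimal = 15/100 = 0.15
cm - 1 = 3.0 - 1 = 2.0
Bonus factor = 0.15 * 2.0 = 0.3
Total multiplier = 1 + 0.3 = 1.3
Expected damage = 300 * 1.3 = 390.00

390.00 damage


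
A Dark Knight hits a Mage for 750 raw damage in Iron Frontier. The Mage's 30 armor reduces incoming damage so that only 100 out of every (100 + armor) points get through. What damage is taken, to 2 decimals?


actual = 750 * 100 / (100 + 30)
= 750 * 100 / 130
= 75000 / 130
= 576.92

576.92 damage


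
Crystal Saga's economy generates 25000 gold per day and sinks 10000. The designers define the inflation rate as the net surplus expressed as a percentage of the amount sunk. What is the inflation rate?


Net gold = 25000 - 10000 = 15000
Inflation rate = net / sunk * 100 = 15000 / 10000 * 100
= 1.5 * 100
= 150.00%

150.00%


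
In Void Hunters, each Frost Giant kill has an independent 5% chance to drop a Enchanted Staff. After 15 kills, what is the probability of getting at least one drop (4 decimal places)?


P(at least one) = 1 - P(none) = 1 - (1-p)^n
p = 5/100 = 0.05
1 - p = 0.95
(1 - p)^15 = 0.95^15 = 0.463291
P(at least one) = 1 - 0.463291 = 0.5367

0.5367


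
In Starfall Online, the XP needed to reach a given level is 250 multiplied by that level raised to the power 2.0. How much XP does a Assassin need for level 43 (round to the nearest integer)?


XP = 250 * level^2.0
Substitute level = 43:
XP = 250 * 43^2.0
= 250 * 1849.0
= 462250

462250 XP


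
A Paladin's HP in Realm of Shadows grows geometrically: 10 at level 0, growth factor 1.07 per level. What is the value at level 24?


value = base * growth^level
= 10 * 1.07^24
= 10 * 5.072367
= 50.72

50.72 HP


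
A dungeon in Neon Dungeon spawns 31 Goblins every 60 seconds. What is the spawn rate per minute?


Spawns per minute = count * (60 / interval)
= 31 * (60 / 60)
= 31 * 1.0
= 31.0

31.0 per minute


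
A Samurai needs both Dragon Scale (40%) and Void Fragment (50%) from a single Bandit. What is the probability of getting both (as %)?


For independent events, P(both) = P(A) * P(B)
= 40% * 50%
= 2000 / 100 %
= 20.0%

20.0%


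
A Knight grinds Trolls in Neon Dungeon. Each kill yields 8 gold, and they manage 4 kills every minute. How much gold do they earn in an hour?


Gold per minute = 8 * 4 = 32
Gold per hour = 32 * 60 = 1920

1920 gold/hour


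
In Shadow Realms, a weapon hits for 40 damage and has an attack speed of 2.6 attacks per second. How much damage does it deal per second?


DPS = damage * attack_speed
= 40 * 2.6
= 104.0

104.0 DPS


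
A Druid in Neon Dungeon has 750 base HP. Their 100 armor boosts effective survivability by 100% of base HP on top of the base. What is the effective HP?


EHP = 750 * (1 + 100/100)
= 750 * (1 + 1.0)
= 750 * 2.0
= 1500.0

1500.0 EHP


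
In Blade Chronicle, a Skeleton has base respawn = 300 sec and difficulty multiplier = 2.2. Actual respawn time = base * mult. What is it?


Respawn time = base * multiplier
= 300 * 2.2
= 660.0 seconds

660.0 seconds


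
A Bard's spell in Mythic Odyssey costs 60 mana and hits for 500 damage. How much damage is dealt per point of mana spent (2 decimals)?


Efficiency = damage / mana
= 500 / 60
= 8.33

8.33 dmg/mana


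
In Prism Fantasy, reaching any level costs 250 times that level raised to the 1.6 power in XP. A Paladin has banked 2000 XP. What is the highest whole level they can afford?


XP = 250 * level^1.6, so level = (XP / 250)^(1/1.6)
= (2000 / 250)^(1/1.6)
= 8.0^0.625
= 3.668
Floor: level = 3

level 3


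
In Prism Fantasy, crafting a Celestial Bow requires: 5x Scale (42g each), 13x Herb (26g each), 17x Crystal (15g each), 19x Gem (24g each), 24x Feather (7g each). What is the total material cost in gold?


Cost breakdown:
  Scale: 5 * 42 = 210
  Herb: 13 * 26 = 338
  Crystal: 17 * 15 = 255
  Gem: 19 * 24 = 456
  Feather: 24 * 7 = 168
Total = 210 + 338 + 255 + 456 + 168 = 1427

1427 gold


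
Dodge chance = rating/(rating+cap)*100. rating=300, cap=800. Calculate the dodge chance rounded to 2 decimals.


dodge% = 300 / (300 + 800) * 100
= 300 / 1100 * 100
= 0.272727 * 100
= 27.27%

27.27%


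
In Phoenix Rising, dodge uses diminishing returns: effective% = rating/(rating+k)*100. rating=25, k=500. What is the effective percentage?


effective% = rating / (rating + k) * 100
= 25 / (25 + 500) * 100
= 25 / 525 * 100
= 0.047619 * 100
= 4.76%

4.76%


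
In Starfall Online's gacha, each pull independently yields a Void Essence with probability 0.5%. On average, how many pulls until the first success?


Expected pulls for a geometric distribution = 1/p = 100 / rate%
= 100 / 0.5
= 200.0

200.0 pulls


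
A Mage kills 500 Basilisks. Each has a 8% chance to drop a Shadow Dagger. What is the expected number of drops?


Expected drops = kills * (drop_rate / 100)
= 500 * (8 / 100)
= 500 * 0.08
= 40.0

40.0 drops


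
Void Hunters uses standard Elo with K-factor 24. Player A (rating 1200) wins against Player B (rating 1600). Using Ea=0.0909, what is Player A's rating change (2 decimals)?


Elo update: delta = K * (S - Ea), where S = 1 (wins)
S - Ea = 1 - 0.0909 = 0.9091
Rating change = 24 * 0.9091
= 21.82

21.82 rating points


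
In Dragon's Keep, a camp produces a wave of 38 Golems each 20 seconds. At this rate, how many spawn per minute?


Spawns per minute = count * (60 / interval)
= 38 * (60 / 20)
= 38 * 3.0
= 114.0

114.0 per minute


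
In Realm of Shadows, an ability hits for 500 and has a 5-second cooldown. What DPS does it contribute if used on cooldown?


DPS = damage / cooldown
= 500 / 5
= 100.00

100.00 DPS


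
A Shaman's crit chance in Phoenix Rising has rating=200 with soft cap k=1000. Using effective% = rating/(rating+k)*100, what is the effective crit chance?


effective% = rating / (rating + k) * 100
= 200 / (200 + 1000) * 100
= 200 / 1200 * 100
= 0.166667 * 100
= 16.67%

16.67%


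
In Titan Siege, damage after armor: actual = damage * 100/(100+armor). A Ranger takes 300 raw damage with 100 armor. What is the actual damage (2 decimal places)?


actual = 300 * 100 / (100 + 100)
= 300 * 100 / 200
= 30000 / 200
= 150.00

150.00 damage


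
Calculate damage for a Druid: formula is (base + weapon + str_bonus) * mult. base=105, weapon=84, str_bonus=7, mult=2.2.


Sum base + weapon + str = 105 + 84 + 7 = 196
Multiply by 2.2:
196 * 2.2 = 431.2

431.2 damage


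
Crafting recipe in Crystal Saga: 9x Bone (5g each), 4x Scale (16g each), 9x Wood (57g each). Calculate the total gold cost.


Cost breakdown:
  Bone: 9 * 5 = 45
  Scale: 4 * 16 = 64
  Wood: 9 * 57 = 513
Total = 45 + 64 + 513 = 622

622 gold


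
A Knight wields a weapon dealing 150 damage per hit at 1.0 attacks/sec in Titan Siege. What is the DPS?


DPS = damage * attack_speed
= 150 * 1.0
= 150.0

150.0 DPS


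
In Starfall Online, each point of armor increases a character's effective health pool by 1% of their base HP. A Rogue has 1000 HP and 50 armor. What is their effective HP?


EHP = 1000 * (1 + 50/100)
= 1000 * (1 + 0.5)
= 1000 * 1.5
= 1500.0

1500.0 EHP


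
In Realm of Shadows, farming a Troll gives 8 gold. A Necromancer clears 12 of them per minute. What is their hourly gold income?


Gold per minute = 8 * 12 = 96
Gold per hour = 96 * 60 = 5760

5760 gold/hour


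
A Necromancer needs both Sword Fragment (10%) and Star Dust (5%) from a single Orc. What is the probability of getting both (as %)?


For independent events, P(both) = P(A) * P(B)
= 10% * 5%
= 50 / 100 %
= 0.5%

0.5%


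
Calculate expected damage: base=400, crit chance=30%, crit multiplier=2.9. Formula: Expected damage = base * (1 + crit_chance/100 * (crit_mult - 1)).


E[dmg] = base * (1 + crit_chance * (crit_mult - 1))
cc as decimal = 30/100 = 0.3
cm - 1 = 2.9 - 1 = 1.9
Bonus factor = 0.3 * 1.9 = 0.57
Total multiplier = 1 + 0.57 = 1.57
Expected damage = 400 * 1.57 = 628.00

628.00 damage


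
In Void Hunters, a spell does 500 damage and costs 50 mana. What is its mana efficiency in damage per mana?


Efficiency = damage / mana
= 500 / 50
= 10.00

10.00 dmg/mana


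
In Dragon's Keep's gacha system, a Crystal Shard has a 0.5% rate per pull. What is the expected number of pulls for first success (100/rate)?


Expected pulls for a geometric distribution = 1/p = 100 / rate%
= 100 / 0.5
= 200.0

200.0 pulls


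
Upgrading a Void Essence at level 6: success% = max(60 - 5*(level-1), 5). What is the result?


raw_rate = 60 - 5 * (6 - 1)
= 60 - 5 * 5
= 60 - 25
= 35
Apply floor: max(35, 5) = 35%

35%


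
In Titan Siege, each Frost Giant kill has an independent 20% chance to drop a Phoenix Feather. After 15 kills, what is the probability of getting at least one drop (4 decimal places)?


P(at least one) = 1 - P(none) = 1 - (1-p)^n
p = 20/100 = 0.2
1 - p = 0.8
(1 - p)^15 = 0.8^15 = 0.035184
P(at least one) = 1 - 0.035184 = 0.9648

0.9648


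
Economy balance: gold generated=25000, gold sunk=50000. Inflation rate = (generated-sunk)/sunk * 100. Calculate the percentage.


Net gold = 25000 - 50000 = -25000
Inflation rate = net / sunk * 100 = -25000 / 50000 * 100
= -0.5 * 100
= -50.00%

-50.00%


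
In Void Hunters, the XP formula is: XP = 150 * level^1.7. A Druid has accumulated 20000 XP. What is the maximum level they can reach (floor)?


XP = 150 * level^1.7, so level = (XP / 150)^(1/1.7)
= (20000 / 150)^(1/1.7)
= 133.3333^0.5882
= 17.7813
Floor: level = 17

level 17


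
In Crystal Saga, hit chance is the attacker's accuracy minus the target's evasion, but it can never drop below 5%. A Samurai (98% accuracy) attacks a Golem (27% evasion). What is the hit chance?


accuracy - evasion = 98 - 27 = 71
Apply floor: max(71, 5) = 71
Hit chance = 71%

71%


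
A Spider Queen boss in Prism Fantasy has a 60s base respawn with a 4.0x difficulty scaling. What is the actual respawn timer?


Respawn time = base * multiplier
= 60 * 4.0
= 240.0 seconds

240.0 seconds


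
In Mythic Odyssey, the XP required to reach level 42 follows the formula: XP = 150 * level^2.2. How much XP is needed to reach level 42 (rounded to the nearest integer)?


XP = 150 * level^2.2
Substitute level = 42:
XP = 150 * 42^2.2
= 150 * 3725.1901
= 558779

558779 XP


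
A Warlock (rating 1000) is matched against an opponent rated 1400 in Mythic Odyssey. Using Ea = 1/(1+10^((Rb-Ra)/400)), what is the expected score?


Elo expected score: Ea = 1/(1 + 10^((Rb-Ra)/400))
Rb - Ra = 1400 - 1000 = 400
(Rb-Ra)/400 = 400/400 = 1.0
10^1.0 = 10.0
Ea = 1/(1 + 10.0) = 1/11.0 = 0.0909

0.0909


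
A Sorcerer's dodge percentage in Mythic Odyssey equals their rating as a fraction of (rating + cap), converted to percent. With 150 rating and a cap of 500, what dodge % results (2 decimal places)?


dodge% = 150 / (150 + 500) * 100
= 150 / 650 * 100
= 0.230769 * 100
= 23.08%

23.08%


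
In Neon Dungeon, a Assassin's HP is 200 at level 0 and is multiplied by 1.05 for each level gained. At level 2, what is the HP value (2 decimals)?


value = base * growth^level
= 200 * 1.05^2
= 200 * 1.1025
= 220.50

220.50 HP


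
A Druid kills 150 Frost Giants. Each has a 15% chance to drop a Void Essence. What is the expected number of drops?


Expected drops = kills * (drop_rate / 100)
= 150 * (15 / 100)
= 150 * 0.15
= 22.5

22.5 drops


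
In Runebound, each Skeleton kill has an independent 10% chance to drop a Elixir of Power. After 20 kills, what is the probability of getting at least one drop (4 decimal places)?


P(at least one) = 1 - P(none) = 1 - (1-p)^n
p = 10/100 = 0.1
1 - p = 0.9
(1 - p)^20 = 0.9^20 = 0.121577
P(at least one) = 1 - 0.121577 = 0.8784

0.8784


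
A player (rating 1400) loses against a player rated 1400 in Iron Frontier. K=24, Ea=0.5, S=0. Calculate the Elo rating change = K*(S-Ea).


Elo update: delta = K * (S - Ea), where S = 0 (loses)
S - Ea = 0 - 0.5 = -0.5
Rating change = 24 * -0.5
= -12.00

-12.00 rating points


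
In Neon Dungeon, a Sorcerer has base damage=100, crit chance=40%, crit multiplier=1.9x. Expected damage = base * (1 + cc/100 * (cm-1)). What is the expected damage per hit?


E[dmg] = base * (1 + crit_chance * (crit_mult - 1))
cc as decimal = 40/100 = 0.4
cm - 1 = 1.9 - 1 = 0.9
Bonus factor = 0.4 * 0.9 = 0.36
Total multiplier = 1 + 0.36 = 1.36
Expected damage = 100 * 1.36 = 136.00

136.00 damage


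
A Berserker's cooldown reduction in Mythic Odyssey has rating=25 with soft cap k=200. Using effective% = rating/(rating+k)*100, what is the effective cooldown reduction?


effective% = rating / (rating + k) * 100
= 25 / (25 + 200) * 100
= 25 / 225 * 100
= 0.111111 * 100
= 11.11%

11.11%


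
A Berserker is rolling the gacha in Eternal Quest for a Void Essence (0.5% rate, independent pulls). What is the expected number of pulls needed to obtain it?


Expected pulls for a geometric distribution = 1/p = 100 / rate%
= 100 / 0.5
= 200.0

200.0 pulls


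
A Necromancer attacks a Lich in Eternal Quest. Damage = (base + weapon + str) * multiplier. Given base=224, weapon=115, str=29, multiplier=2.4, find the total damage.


Sum base + weapon + str = 224 + 115 + 29 = 368
Multiply by 2.4:
368 * 2.4 = 883.2

883.2 damage


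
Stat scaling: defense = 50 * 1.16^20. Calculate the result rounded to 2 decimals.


value = base * growth^level
= 50 * 1.16^20
= 50 * 19.460759
= 973.04

973.04 defense


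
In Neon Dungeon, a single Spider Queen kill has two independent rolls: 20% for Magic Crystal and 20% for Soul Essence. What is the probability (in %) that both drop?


For independent events, P(both) = P(A) * P(B)
= 20% * 20%
= 400 / 100 %
= 4.0%

4.0%


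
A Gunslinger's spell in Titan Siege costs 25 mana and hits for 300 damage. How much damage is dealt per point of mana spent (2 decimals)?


Efficiency = damage / mana
= 300 / 25
= 12.00

12.00 dmg/mana


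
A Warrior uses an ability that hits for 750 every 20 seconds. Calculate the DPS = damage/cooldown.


DPS = damage / cooldown
= 750 / 20
= 37.50

37.50 DPS


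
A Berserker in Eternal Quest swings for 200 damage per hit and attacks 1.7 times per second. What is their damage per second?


DPS = damage * attack_speed
= 200 * 1.7
= 340.0

340.0 DPS


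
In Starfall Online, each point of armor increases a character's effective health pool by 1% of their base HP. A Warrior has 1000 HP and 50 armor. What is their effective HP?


EHP = 1000 * (1 + 50/100)
= 1000 * (1 + 0.5)
= 1000 * 1.5
= 1500.0

1500.0 EHP


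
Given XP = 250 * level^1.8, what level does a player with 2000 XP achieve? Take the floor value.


XP = 250 * level^1.8, so level = (XP / 250)^(1/1.8)
= (2000 / 250)^(1/1.8)
= 8.0^0.5556
= 3.1748
Floor: level = 3

level 3


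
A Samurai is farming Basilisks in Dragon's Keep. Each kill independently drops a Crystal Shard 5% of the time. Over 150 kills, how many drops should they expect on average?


Expected drops = kills * (drop_rate / 100)
= 150 * (5 / 100)
= 150 * 0.05
= 7.5

7.5 drops


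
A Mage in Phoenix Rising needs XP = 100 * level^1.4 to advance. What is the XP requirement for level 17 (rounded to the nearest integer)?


XP = 100 * level^1.4
Substitute level = 17:
XP = 100 * 17^1.4
= 100 * 52.7993
= 5280

5280 XP


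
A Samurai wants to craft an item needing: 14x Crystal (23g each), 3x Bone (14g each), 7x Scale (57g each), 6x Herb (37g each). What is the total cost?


Cost breakdown:
  Crystal: 14 * 23 = 322
  Bone: 3 * 14 = 42
  Scale: 7 * 57 = 399
  Herb: 6 * 37 = 222
Total = 322 + 42 + 399 + 222 = 985

985 gold


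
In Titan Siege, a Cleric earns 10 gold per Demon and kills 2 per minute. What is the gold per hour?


Gold per minute = 10 * 2 = 20
Gold per hour = 20 * 60 = 1200

1200 gold/hour


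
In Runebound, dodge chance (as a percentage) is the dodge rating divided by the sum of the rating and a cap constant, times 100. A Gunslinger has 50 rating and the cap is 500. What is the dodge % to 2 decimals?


dodge% = 50 / (50 + 500) * 100
= 50 / 550 * 100
= 0.090909 * 100
= 9.09%

9.09%


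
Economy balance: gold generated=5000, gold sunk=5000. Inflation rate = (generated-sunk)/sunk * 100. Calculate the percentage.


Net gold = 5000 - 5000 = 0
Inflation rate = net / sunk * 100 = 0 / 5000 * 100
= 0.0 * 100
= 0.00%

0.00%


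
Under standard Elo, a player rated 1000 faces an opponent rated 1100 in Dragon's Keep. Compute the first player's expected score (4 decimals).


Elo expected score: Ea = 1/(1 + 10^((Rb-Ra)/400))
Rb - Ra = 1100 - 1000 = 100
(Rb-Ra)/400 = 100/400 = 0.25
10^0.25 = 1.778279
Ea = 1/(1 + 1.778279) = 1/2.778279 = 0.3599

0.3599


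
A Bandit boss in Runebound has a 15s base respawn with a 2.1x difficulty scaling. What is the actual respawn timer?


Respawn time = base * multiplier
= 15 * 2.1
= 31.5 seconds

31.5 seconds


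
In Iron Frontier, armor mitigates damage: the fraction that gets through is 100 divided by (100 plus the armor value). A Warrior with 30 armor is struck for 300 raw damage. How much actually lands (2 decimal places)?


actual = 300 * 100 / (100 + 30)
= 300 * 100 / 130
= 30000 / 130
= 230.77

230.77 damage


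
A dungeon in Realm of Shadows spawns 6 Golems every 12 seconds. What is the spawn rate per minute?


Spawns per minute = count * (60 / interval)
= 6 * (60 / 12)
= 6 * 5.0
= 30.0

30.0 per minute


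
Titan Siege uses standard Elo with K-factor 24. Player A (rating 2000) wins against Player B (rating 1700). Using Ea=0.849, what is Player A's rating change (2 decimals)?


Elo update: delta = K * (S - Ea), where S = 1 (wins)
S - Ea = 1 - 0.849 = 0.151
Rating change = 24 * 0.151
= 3.62

3.62 rating points


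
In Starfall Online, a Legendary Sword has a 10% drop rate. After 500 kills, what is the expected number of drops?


Expected drops = kills * (drop_rate / 100)
= 500 * (10 / 100)
= 500 * 0.1
= 50.0

50.0 drops


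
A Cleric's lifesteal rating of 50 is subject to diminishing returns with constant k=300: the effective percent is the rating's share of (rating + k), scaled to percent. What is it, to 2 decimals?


effective% = rating / (rating + k) * 100
= 50 / (50 + 300) * 100
= 50 / 350 * 100
= 0.142857 * 100
= 14.29%

14.29%


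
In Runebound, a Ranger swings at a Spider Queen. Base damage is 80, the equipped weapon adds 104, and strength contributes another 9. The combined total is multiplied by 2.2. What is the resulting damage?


Sum base + weapon + str = 80 + 104 + 9 = 193
Multiply by 2.2:
193 * 2.2 = 424.6

424.6 damage


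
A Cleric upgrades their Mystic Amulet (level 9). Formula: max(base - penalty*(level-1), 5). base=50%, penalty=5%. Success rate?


raw_rate = 50 - 5 * (9 - 1)
= 50 - 5 * 8
= 50 - 40
= 10
Apply floor: max(10, 5) = 10%

10%


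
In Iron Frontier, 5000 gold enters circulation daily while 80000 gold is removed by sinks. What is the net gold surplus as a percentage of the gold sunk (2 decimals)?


Net gold = 5000 - 80000 = -75000
Inflation rate = net / sunk * 100 = -75000 / 80000 * 100
= -0.9375 * 100
= -93.75%

-93.75%


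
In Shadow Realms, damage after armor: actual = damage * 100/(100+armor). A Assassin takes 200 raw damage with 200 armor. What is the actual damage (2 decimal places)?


actual = 200 * 100 / (100 + 200)
= 200 * 100 / 300
= 20000 / 300
= 66.67

66.67 damage


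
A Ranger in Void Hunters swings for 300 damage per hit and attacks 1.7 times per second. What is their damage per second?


DPS = damage * attack_speed
= 300 * 1.7
= 510.0

510.0 DPS


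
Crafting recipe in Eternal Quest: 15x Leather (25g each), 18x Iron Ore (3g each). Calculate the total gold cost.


Cost breakdown:
  Leather: 15 * 25 = 375
  Iron Ore: 18 * 3 = 54
Total = 375 + 54 = 429

429 gold


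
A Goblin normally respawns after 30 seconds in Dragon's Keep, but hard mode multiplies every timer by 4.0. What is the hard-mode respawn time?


Respawn time = base * multiplier
= 30 * 4.0
= 120.0 seconds

120.0 seconds


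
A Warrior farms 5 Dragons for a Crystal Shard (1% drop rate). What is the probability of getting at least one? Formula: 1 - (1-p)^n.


P(at least one) = 1 - P(none) = 1 - (1-p)^n
p = 1/100 = 0.01
1 - p = 0.99
(1 - p)^5 = 0.99^5 = 0.950990
P(at least one) = 1 - 0.950990 = 0.0490

0.0490


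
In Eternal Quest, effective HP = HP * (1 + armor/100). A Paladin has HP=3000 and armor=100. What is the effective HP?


EHP = 3000 * (1 + 100/100)
= 3000 * (1 + 1.0)
= 3000 * 2.0
= 6000.0

6000.0 EHP


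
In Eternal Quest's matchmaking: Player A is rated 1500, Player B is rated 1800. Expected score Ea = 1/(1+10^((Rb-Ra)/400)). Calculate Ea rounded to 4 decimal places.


Elo expected score: Ea = 1/(1 + 10^((Rb-Ra)/400))
Rb - Ra = 1800 - 1500 = 300
(Rb-Ra)/400 = 300/400 = 0.75
10^0.75 = 5.623413
Ea = 1/(1 + 5.623413) = 1/6.623413 = 0.1510

0.1510


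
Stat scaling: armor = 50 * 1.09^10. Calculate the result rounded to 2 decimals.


value = base * growth^level
= 50 * 1.09^10
= 50 * 2.367364
= 118.37

118.37 armor


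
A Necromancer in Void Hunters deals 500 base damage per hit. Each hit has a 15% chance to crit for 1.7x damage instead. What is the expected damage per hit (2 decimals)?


E[dmg] = base * (1 + crit_chance * (crit_mult - 1))
cc as decimal = 15/100 = 0.15
cm - 1 = 1.7 - 1 = 0.7
Bonus factor = 0.15 * 0.7 = 0.105
Total multiplier = 1 + 0.105 = 1.105
Expected damage = 500 * 1.105 = 552.50

552.50 damage


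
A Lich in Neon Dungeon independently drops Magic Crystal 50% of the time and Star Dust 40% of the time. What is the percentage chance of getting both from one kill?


For independent events, P(both) = P(A) * P(B)
= 50% * 40%
= 2000 / 100 %
= 20.0%

20.0%


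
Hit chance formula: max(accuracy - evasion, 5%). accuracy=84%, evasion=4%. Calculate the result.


accuracy - evasion = 84 - 4 = 80
Apply floor: max(80, 5) = 80
Hit chance = 80%

80%


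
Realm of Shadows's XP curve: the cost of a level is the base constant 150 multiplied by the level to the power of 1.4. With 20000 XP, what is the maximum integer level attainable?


XP = 150 * level^1.4, so level = (XP / 150)^(1/1.4)
= (20000 / 150)^(1/1.4)
= 133.3333^0.7143
= 32.9468
Floor: level = 32

level 32


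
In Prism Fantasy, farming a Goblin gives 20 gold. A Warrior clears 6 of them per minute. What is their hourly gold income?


Gold per minute = 20 * 6 = 120
Gold per hour = 120 * 60 = 7200

7200 gold/hour


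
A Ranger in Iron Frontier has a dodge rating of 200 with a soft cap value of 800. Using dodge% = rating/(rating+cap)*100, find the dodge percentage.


dodge% = 200 / (200 + 800) * 100
= 200 / 1000 * 100
= 0.2 * 100
= 20.00%

20.00%


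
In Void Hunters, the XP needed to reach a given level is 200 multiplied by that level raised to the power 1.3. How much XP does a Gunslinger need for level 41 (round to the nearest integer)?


XP = 200 * level^1.3
Substitute level = 41:
XP = 200 * 41^1.3
= 200 * 124.9163
= 24983

24983 XP


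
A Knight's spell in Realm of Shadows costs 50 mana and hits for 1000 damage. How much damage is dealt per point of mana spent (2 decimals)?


Efficiency = damage / mana
= 1000 / 50
= 20.00

20.00 dmg/mana


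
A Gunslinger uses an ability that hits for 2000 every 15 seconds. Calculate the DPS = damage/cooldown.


DPS = damage / cooldown
= 2000 / 15
= 133.33

133.33 DPS


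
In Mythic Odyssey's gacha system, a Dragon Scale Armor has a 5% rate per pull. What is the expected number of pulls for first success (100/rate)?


Expected pulls for a geometric distribution = 1/p = 100 / rate%
= 100 / 5
= 20.0

20.0 pulls


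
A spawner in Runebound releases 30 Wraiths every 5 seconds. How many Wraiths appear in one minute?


Spawns per minute = count * (60 / interval)
= 30 * (60 / 5)
= 30 * 12.0
= 360.0

360.0 per minute


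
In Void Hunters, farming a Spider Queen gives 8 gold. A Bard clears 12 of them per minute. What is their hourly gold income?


Gold per minute = 8 * 12 = 96
Gold per hour = 96 * 60 = 5760

5760 gold/hour


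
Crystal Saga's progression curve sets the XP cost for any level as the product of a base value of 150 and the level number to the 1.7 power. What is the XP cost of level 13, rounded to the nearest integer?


XP = 150 * level^1.7
Substitute level = 13:
XP = 150 * 13^1.7
= 150 * 78.2895
= 11743

11743 XP


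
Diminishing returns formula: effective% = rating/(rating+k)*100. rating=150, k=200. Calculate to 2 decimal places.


effective% = rating / (rating + k) * 100
= 150 / (150 + 200) * 100
= 150 / 350 * 100
= 0.428571 * 100
= 42.86%

42.86%


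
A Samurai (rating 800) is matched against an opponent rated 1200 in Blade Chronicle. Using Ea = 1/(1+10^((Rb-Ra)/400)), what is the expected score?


Elo expected score: Ea = 1/(1 + 10^((Rb-Ra)/400))
Rb - Ra = 1200 - 800 = 400
(Rb-Ra)/400 = 400/400 = 1.0
10^1.0 = 10.0
Ea = 1/(1 + 10.0) = 1/11.0 = 0.0909

0.0909


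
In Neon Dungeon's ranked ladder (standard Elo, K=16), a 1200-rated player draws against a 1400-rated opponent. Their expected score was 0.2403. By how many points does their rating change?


Elo update: delta = K * (S - Ea), where S = 0.5 (draws)
S - Ea = 0.5 - 0.2403 = 0.2597
Rating change = 16 * 0.2597
= 4.16

4.16 rating points


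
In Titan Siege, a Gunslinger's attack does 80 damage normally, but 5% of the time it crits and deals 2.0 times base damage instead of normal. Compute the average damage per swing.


E[dmg] = base * (1 + crit_chance * (crit_mult - 1))
cc as decimal = 5/100 = 0.05
cm - 1 = 2.0 - 1 = 1.0
Bonus factor = 0.05 * 1.0 = 0.05
Total multiplier = 1 + 0.05 = 1.05
Expected damage = 80 * 1.05 = 84.00

84.00 damage


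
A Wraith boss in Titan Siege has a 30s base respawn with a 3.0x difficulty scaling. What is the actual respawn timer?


Respawn time = base * multiplier
= 30 * 3.0
= 90.0 seconds

90.0 seconds


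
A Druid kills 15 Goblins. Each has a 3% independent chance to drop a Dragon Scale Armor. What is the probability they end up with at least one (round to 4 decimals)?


P(at least one) = 1 - P(none) = 1 - (1-p)^n
p = 3/100 = 0.03
1 - p = 0.97
(1 - p)^15 = 0.97^15 = 0.633251
P(at least one) = 1 - 0.633251 = 0.3667

0.3667


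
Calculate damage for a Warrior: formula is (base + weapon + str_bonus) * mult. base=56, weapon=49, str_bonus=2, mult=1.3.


Sum base + weapon + str = 56 + 49 + 2 = 107
Multiply by 1.3:
107 * 1.3 = 139.1

139.1 damage


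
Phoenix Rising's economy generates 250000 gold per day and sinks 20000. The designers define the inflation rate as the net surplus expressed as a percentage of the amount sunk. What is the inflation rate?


Net gold = 250000 - 20000 = 230000
Inflation rate = net / sunk * 100 = 230000 / 20000 * 100
= 11.5 * 100
= 1150.00%

1150.00%


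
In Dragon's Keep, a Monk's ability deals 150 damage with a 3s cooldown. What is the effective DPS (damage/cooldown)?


DPS = damage / cooldown
= 150 / 3
= 50.00

50.00 DPS


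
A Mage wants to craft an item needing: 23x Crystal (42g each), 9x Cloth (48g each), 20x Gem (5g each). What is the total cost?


Cost breakdown:
  Crystal: 23 * 42 = 966
  Cloth: 9 * 48 = 432
  Gem: 20 * 5 = 100
Total = 966 + 432 + 100 = 1498

1498 gold


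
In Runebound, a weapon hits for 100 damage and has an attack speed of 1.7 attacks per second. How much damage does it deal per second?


DPS = damage * attack_speed
= 100 * 1.7
= 170.0

170.0 DPS


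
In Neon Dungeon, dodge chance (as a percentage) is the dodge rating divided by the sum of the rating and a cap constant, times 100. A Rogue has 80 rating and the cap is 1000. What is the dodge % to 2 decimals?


dodge% = 80 / (80 + 1000) * 100
= 80 / 1080 * 100
= 0.074074 * 100
= 7.41%

7.41%


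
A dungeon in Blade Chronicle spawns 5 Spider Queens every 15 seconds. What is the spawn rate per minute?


Spawns per minute = count * (60 / interval)
= 5 * (60 / 15)
= 5 * 4.0
= 20.0

20.0 per minute


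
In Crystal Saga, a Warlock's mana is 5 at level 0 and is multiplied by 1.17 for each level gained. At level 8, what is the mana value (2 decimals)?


value = base * growth^level
= 5 * 1.17^8
= 5 * 3.511453
= 17.56

17.56 mana


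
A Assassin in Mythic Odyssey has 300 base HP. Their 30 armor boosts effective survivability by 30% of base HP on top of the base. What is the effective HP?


EHP = 300 * (1 + 30/100)
= 300 * (1 + 0.3)
= 300 * 1.3
= 390.0

390.0 EHP


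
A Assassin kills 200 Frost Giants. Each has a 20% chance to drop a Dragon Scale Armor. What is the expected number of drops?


Expected drops = kills * (drop_rate / 100)
= 200 * (20 / 100)
= 200 * 0.2
= 40.0

40.0 drops


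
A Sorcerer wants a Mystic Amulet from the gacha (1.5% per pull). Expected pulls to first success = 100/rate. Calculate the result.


Expected pulls for a geometric distribution = 1/p = 100 / rate%
= 100 / 1.5
= 66.67

66.67 pulls


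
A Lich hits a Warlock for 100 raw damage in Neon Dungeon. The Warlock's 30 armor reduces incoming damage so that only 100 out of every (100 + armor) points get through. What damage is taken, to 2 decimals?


actual = 100 * 100 / (100 + 30)
= 100 * 100 / 130
= 10000 / 130
= 76.92

76.92 damage


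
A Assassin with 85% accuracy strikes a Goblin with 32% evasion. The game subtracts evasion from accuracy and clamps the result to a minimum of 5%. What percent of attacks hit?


accuracy - evasion = 85 - 32 = 53
Apply floor: max(53, 5) = 53
Hit chance = 53%

53%


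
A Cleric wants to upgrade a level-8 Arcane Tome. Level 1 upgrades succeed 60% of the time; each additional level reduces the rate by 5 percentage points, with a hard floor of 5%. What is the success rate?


raw_rate = 60 - 5 * (8 - 1)
= 60 - 5 * 7
= 60 - 35
= 25
Apply floor: max(25, 5) = 25%

25%


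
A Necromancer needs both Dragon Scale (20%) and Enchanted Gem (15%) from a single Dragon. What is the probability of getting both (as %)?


For independent events, P(both) = P(A) * P(B)
= 20% * 15%
= 300 / 100 %
= 3.0%

3.0%


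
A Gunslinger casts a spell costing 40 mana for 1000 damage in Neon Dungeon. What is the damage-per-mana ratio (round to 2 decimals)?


Efficiency = damage / mana
= 1000 / 40
= 25.00

25.00 dmg/mana


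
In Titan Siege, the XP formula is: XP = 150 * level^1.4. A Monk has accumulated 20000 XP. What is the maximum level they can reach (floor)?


XP = 150 * level^1.4, so level = (XP / 150)^(1/1.4)
= (20000 / 150)^(1/1.4)
= 133.3333^0.7143
= 32.9468
Floor: level = 32

level 32


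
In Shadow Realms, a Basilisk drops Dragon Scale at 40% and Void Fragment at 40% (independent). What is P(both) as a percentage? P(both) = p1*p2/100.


For independent events, P(both) = P(A) * P(B)
= 40% * 40%
= 1600 / 100 %
= 16.0%

16.0%


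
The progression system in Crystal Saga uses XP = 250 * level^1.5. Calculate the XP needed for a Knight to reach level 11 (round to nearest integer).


XP = 250 * level^1.5
Substitute level = 11:
XP = 250 * 11^1.5
= 250 * 36.4829
= 9121

9121 XP


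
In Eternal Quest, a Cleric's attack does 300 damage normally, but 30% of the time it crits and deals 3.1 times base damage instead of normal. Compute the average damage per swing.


E[dmg] = base * (1 + crit_chance * (crit_mult - 1))
cc as decimal = 30/100 = 0.3
cm - 1 = 3.1 - 1 = 2.1
Bonus factor = 0.3 * 2.1 = 0.63
Total multiplier = 1 + 0.63 = 1.63
Expected damage = 300 * 1.63 = 489.00

489.00 damage


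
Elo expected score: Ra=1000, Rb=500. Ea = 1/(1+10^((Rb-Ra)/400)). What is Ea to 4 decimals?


Elo expected score: Ea = 1/(1 + 10^((Rb-Ra)/400))
Rb - Ra = 500 - 1000 = -500
(Rb-Ra)/400 = -500/400 = -1.25
10^-1.25 = 0.056234
Ea = 1/(1 + 0.056234) = 1/1.056234 = 0.9468

0.9468


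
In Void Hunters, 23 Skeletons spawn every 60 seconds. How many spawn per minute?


Spawns per minute = count * (60 / interval)
= 23 * (60 / 60)
= 23 * 1.0
= 23.0

23.0 per minute


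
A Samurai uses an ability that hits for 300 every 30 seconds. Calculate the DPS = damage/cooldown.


DPS = damage / cooldown
= 300 / 30
= 10.00

10.00 DPS


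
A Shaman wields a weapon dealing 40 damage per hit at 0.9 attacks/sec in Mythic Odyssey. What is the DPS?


DPS = damage * attack_speed
= 40 * 0.9
= 36.0

36.0 DPS


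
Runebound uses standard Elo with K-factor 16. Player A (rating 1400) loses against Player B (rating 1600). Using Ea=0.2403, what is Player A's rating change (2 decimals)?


Elo update: delta = K * (S - Ea), where S = 0 (loses)
S - Ea = 0 - 0.2403 = -0.2403
Rating change = 16 * -0.2403
= -3.84

-3.84 rating points


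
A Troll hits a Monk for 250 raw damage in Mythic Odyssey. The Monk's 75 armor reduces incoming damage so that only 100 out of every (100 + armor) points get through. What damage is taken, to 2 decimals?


actual = 250 * 100 / (100 + 75)
= 250 * 100 / 175
= 25000 / 175
= 142.86

142.86 damage


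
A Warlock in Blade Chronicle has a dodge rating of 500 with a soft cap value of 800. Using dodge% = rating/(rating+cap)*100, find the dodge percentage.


dodge% = 500 / (500 + 800) * 100
= 500 / 1300 * 100
= 0.384615 * 100
= 38.46%

38.46%


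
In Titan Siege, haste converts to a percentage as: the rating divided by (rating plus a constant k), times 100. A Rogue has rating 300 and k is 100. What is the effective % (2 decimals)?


effective% = rating / (rating + k) * 100
= 300 / (300 + 100) * 100
= 300 / 400 * 100
= 0.75 * 100
= 75.00%

75.00%


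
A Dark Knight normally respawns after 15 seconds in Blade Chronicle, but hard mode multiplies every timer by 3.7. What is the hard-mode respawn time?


Respawn time = base * multiplier
= 15 * 3.7
= 55.5 seconds

55.5 seconds


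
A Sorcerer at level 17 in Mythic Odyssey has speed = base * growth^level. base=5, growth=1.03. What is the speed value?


value = base * growth^level
= 5 * 1.03^17
= 5 * 1.652848
= 8.26

8.26 speed


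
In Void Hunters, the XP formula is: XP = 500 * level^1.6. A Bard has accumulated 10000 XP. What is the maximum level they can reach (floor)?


XP = 500 * level^1.6, so level = (XP / 500)^(1/1.6)
= (10000 / 500)^(1/1.6)
= 20.0^0.625
= 6.5034
Floor: level = 6

level 6


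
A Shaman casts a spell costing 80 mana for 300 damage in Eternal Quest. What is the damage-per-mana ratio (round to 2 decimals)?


Efficiency = damage / mana
= 300 / 80
= 3.75

3.75 dmg/mana


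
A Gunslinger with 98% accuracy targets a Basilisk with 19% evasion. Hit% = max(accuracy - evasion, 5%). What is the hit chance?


accuracy - evasion = 98 - 19 = 79
Apply floor: max(79, 5) = 79
Hit chance = 79%

79%


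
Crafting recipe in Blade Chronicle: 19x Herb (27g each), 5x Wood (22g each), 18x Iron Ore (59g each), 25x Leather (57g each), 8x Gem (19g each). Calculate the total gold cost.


Cost breakdown:
  Herb: 19 * 27 = 513
  Wood: 5 * 22 = 110
  Iron Ore: 18 * 59 = 1062
  Leather: 25 * 57 = 1425
  Gem: 8 * 19 = 152
Total = 513 + 110 + 1062 + 1425 + 152 = 3262

3262 gold


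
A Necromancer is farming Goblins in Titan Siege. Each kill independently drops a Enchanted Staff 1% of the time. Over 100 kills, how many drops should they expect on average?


Expected drops = kills * (drop_rate / 100)
= 100 * (1 / 100)
= 100 * 0.01
= 1.0

1.0 drops


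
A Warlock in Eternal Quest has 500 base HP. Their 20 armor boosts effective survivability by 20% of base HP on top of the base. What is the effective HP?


EHP = 500 * (1 + 20/100)
= 500 * (1 + 0.2)
= 500 * 1.2
= 600.0

600.0 EHP


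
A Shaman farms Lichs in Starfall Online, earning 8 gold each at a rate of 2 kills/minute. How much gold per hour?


Gold per minute = 8 * 2 = 16
Gold per hour = 16 * 60 = 960

960 gold/hour


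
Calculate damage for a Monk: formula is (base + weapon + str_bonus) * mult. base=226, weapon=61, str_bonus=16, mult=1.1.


Sum base + weapon + str = 226 + 61 + 16 = 303
Multiply by 1.1:
303 * 1.1 = 333.3

333.3 damage


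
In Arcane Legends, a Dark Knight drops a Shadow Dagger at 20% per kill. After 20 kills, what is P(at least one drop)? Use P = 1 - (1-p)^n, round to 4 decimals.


P(at least one) = 1 - P(none) = 1 - (1-p)^n
p = 20/100 = 0.2
1 - p = 0.8
(1 - p)^20 = 0.8^20 = 0.011529
P(at least one) = 1 - 0.011529 = 0.9885

0.9885


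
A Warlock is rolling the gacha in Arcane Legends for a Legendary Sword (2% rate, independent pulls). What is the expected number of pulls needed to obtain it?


Expected pulls for a geometric distribution = 1/p = 100 / rate%
= 100 / 2
= 50.0

50.0 pulls


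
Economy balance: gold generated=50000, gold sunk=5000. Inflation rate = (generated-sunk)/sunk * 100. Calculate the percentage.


Net gold = 50000 - 5000 = 45000
Inflation rate = net / sunk * 100 = 45000 / 5000 * 100
= 9.0 * 100
= 900.00%

900.00%


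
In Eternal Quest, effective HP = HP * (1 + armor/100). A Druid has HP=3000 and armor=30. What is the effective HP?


EHP = 3000 * (1 + 30/100)
= 3000 * (1 + 0.3)
= 3000 * 1.3
= 3900.0

3900.0 EHP


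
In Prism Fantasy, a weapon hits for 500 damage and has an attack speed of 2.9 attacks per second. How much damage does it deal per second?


DPS = damage * attack_speed
= 500 * 2.9
= 1450.0

1450.0 DPS


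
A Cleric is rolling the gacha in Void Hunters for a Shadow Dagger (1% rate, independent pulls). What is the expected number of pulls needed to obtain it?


Expected pulls for a geometric distribution = 1/p = 100 / rate%
= 100 / 1
= 100.0

100.0 pulls


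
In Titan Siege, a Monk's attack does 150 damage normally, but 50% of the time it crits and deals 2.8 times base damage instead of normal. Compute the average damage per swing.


E[dmg] = base * (1 + crit_chance * (crit_mult - 1))
cc as decimal = 50/100 = 0.5
cm - 1 = 2.8 - 1 = 1.8
Bonus factor = 0.5 * 1.8 = 0.9
Total multiplier = 1 + 0.9 = 1.9
Expected damage = 150 * 1.9 = 285.00

285.00 damage


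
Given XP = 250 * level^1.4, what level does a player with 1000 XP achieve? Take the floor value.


XP = 250 * level^1.4, so level = (XP / 250)^(1/1.4)
= (1000 / 250)^(1/1.4)
= 4.0^0.7143
= 2.6918
Floor: level = 2

level 2


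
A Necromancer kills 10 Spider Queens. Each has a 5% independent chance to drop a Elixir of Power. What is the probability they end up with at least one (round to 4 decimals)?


P(at least one) = 1 - P(none) = 1 - (1-p)^n
p = 5/100 = 0.05
1 - p = 0.95
(1 - p)^10 = 0.95^10 = 0.598737
P(at least one) = 1 - 0.598737 = 0.4013

0.4013


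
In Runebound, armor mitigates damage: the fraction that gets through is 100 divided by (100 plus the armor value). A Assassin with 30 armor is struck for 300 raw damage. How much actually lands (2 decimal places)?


actual = 300 * 100 / (100 + 30)
= 300 * 100 / 130
= 30000 / 130
= 230.77

230.77 damage
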